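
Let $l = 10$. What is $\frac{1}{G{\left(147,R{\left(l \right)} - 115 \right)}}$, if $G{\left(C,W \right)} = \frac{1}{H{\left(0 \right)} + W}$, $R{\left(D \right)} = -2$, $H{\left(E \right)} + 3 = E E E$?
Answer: $-120$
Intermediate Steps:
$H{\left(E \right)} = -3 + E^{3}$ ($H{\left(E \right)} = -3 + E E E = -3 + E^{2} E = -3 + E^{3}$)
$G{\left(C,W \right)} = \frac{1}{-3 + W}$ ($G{\left(C,W \right)} = \frac{1}{\left(-3 + 0^{3}\right) + W} = \frac{1}{\left(-3 + 0\right) + W} = \frac{1}{-3 + W}$)
$\frac{1}{G{\left(147,R{\left(l \right)} - 115 \right)}} = \frac{1}{\frac{1}{-3 - 117}} = \frac{1}{\frac{1}{-120}} = \frac{1}{- \frac{1}{120}} = -120$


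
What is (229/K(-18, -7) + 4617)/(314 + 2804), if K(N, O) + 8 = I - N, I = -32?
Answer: 101345/68596 ≈ 1.4774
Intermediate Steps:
K(N, O) = -40 - N (K(N, O) = -8 + (-32 - N) = -40 - N)
(229/K(-18, -7) + 4617)/(314 + 2804) = (229/(-40 - 1*(-18)) + 4617)/(314 + 2804) = (229/(-40 + 18) + 4617)/3118 = (229/(-22) + 4617)*(1/3118) = (229*(-1/22) + 4617)*(1/3118) = (-229/22 + 4617)*(1/3118) = (101345/22)*(1/3118) = 101345/68596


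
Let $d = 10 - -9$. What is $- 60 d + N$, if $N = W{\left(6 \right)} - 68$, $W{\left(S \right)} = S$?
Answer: $-1202$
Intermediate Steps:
$d = 19$ ($d = 10 + 9 = 19$)
$N = -62$ ($N = 6 - 68 = -62$)
$- 60 d + N = \left(-60\right) 19 - 62 = -1140 - 62 = -1202$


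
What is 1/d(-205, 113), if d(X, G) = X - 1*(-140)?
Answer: -1/65 ≈ -0.015385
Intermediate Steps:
d(X, G) = 140 + X (d(X, G) = X + 140 = 140 + X)
1/d(-205, 113) = 1/(140 - 205) = 1/(-65) = -1/65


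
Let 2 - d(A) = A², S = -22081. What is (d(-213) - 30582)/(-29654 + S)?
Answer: 75949/51735 ≈ 1.4680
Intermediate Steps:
d(A) = 2 - A²
(d(-213) - 30582)/(-29654 + S) = ((2 - 1*(-213)²) - 30582)/(-29654 - 22081) = ((2 - 1*45369) - 30582)/(-51735) = ((2 - 45369) - 30582)*(-1/51735) = (-45367 - 30582)*(-1/51735) = -75949*(-1/51735) = 75949/51735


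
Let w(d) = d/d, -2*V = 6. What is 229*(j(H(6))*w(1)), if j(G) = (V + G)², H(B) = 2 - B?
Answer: 11221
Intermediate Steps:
V = -3 (V = -½*6 = -3)
w(d) = 1
j(G) = (-3 + G)²
229*(j(H(6))*w(1)) = 229*((-3 + (2 - 1*6))²*1) = 229*((-3 + (2 - 6))²*1) = 229*((-3 - 4)²*1) = 229*((-7)²*1) = 229*(49*1) = 229*49 = 11221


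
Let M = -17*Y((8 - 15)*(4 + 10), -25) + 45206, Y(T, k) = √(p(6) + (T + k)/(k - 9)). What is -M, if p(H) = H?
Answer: -45206 + √11118/2 ≈ -45153.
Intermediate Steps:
Y(T, k) = √(6 + (T + k)/(-9 + k)) (Y(T, k) = √(6 + (T + k)/(k - 9)) = √(6 + (T + k)/(-9 + k)))
M = 45206 - √11118/2 (M = -17*√(-1/(-9 - 25))*√(229 - (8 - 15)*(4 + 10)) + 45206 = -17*√327*√(-1/(-34)) + 45206 = -17*√11118/34 + 45206 = -√11118/2 + 45206 = 45206 - √11118/2 ≈ 45153.)
-M = -(45206 - √11118/2) = -45206 + √11118/2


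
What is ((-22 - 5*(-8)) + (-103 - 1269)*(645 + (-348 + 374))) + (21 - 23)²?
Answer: -920590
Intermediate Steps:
((-22 - 5*(-8)) + (-103 - 1269)*(645 + (-348 + 374))) + (21 - 23)² = ((-22 + 40) - 1372*(645 + 26)) + (-2)² = (18 - 1372*671) + 4 = (18 - 920612) + 4 = -920594 + 4 = -920590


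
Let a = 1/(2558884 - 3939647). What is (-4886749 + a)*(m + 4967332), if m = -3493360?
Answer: -9945540888403446336/1380763 ≈ -7.2029e+12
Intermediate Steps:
a = -1/1380763 (a = 1/(-1380763) = -1/1380763 ≈ -7.2424e-7)
(-4886749 + a)*(m + 4967332) = (-4886749 - 1/1380763)*(-3493360 + 4967332) = -6747442209488/1380763*1473972 = -9945540888403446336/1380763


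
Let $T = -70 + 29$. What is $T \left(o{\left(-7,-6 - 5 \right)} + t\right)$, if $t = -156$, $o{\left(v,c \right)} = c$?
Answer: $6847$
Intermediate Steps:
$T = -41$
$T \left(o{\left(-7,-6 - 5 \right)} + t\right) = - 41 \left(\left(-6 - 5\right) - 156\right) = - 41 \left(-11 - 156\right) = \left(-41\right) \left(-167\right) = 6847$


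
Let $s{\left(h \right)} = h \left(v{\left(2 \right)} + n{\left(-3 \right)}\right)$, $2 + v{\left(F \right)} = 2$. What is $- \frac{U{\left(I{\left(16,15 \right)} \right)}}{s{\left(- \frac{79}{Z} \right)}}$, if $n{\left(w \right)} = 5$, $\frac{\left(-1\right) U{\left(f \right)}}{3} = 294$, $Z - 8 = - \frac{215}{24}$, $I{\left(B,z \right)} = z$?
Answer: $\frac{3381}{1580} \approx 2.1399$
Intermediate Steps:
$v{\left(F \right)} = 0$ ($v{\left(F \right)} = -2 + 2 = 0$)
$Z = - \frac{23}{24}$ ($Z = 8 - \frac{215}{24} = - \frac{23}{24} \approx -0.95833$)
$U{\left(f \right)} = -882$ ($U{\left(f \right)} = \left(-3\right) 294 = -882$)
$s{\left(h \right)} = 5 h$ ($s{\left(h \right)} = h \left(0 + 5\right) = h 5 = 5 h$)
$- \frac{U{\left(I{\left(16,15 \right)} \right)}}{s{\left(- \frac{79}{Z} \right)}} = - \frac{-882}{5 \left(- \frac{79}{- \frac{23}{24}}\right)} = - \frac{-882}{5 \left(\left(-79\right) \left(- \frac{24}{23}\right)\right)} = - \frac{-882}{5 \cdot \frac{1896}{23}} = - \frac{-882}{\frac{9480}{23}} = - \frac{\left(-882\right) 23}{9480} = \left(-1\right) \left(- \frac{3381}{1580}\right) = \frac{3381}{1580}$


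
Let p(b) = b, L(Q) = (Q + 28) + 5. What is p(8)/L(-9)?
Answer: 1/3 ≈ 0.33333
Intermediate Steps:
L(Q) = 33 + Q (L(Q) = (28 + Q) + 5 = 33 + Q)
p(8)/L(-9) = 8/(33 - 9) = 8/24 = 8*(1/24) = 1/3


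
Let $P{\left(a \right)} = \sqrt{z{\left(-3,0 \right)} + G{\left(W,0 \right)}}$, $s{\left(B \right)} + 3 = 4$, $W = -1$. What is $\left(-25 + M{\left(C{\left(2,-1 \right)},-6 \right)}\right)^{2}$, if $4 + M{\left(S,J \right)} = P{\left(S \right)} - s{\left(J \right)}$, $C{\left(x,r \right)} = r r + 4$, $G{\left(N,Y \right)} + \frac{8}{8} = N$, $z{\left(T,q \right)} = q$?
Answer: $\left(30 - i \sqrt{2}\right)^{2} \approx 898.0 - 84.853 i$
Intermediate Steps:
$s{\left(B \right)} = 1$ ($s{\left(B \right)} = -3 + 4 = 1$)
$G{\left(N,Y \right)} = -1 + N$
$P{\left(a \right)} = i \sqrt{2}$ ($P{\left(a \right)} = \sqrt{0 - 2} = \sqrt{-2} = i \sqrt{2}$)
$C{\left(x,r \right)} = 4 + r^{2}$ ($C{\left(x,r \right)} = r^{2} + 4 = 4 + r^{2}$)
$M{\left(S,J \right)} = -5 + i \sqrt{2}$ ($M{\left(S,J \right)} = -4 + \left(i \sqrt{2} - 1\right) = -4 - \left(1 - i \sqrt{2}\right) = -5 + i \sqrt{2}$)
$\left(-25 + M{\left(C{\left(2,-1 \right)},-6 \right)}\right)^{2} = \left(-25 - \left(5 - i \sqrt{2}\right)\right)^{2} = \left(-30 + i \sqrt{2}\right)^{2}$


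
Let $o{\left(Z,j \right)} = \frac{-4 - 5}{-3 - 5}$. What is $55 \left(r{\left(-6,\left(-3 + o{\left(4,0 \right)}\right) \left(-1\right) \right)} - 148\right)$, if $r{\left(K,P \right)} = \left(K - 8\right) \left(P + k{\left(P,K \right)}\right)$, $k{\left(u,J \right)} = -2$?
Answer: $- \frac{32175}{4} \approx -8043.8$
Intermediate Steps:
$o{\left(Z,j \right)} = \frac{9}{8}$ ($o{\left(Z,j \right)} = - \frac{9}{-8} = \left(-9\right) \left(- \frac{1}{8}\right) = \frac{9}{8}$)
$r{\left(K,P \right)} = \left(-8 + K\right) \left(-2 + P\right)$ ($r{\left(K,P \right)} = \left(K - 8\right) \left(P - 2\right) = \left(-8 + K\right) \left(-2 + P\right)$)
$55 \left(r{\left(-6,\left(-3 + o{\left(4,0 \right)}\right) \left(-1\right) \right)} - 148\right) = 55 \left(\left(16 - 8 \left(-3 + \frac{9}{8}\right) \left(-1\right) - -12 - 6 \left(-3 + \frac{9}{8}\right) \left(-1\right)\right) - 148\right) = 55 \left(\left(16 - 8 \left(\left(- \frac{15}{8}\right) \left(-1\right)\right) + 12 - 6 \left(\left(- \frac{15}{8}\right) \left(-1\right)\right)\right) - 148\right) = 55 \left(\left(16 - 15 + 12 - \frac{45}{4}\right) - 148\right) = 55 \left(\frac{7}{4} - 148\right) = 55 \left(- \frac{585}{4}\right) = - \frac{32175}{4}$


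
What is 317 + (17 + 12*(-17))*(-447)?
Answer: 83906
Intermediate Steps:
317 + (17 + 12*(-17))*(-447) = 317 + (17 - 204)*(-447) = 317 - 187*(-447) = 317 + 83589 = 83906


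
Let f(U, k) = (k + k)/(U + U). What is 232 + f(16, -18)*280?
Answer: -83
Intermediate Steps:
f(U, k) = k/U (f(U, k) = (2*k)/((2*U)) = (2*k)*(1/(2*U)) = k/U)
232 + f(16, -18)*280 = 232 - 18/16*280 = 232 - 18*1/16*280 = 232 - 9/8*280 = 232 - 315 = -83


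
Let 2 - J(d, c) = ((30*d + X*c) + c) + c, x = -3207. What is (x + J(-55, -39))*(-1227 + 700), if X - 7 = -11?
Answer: 860591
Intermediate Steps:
X = -4 (X = 7 - 11 = -4)
J(d, c) = 2 - 30*d + 2*c (J(d, c) = 2 - (((30*d - 4*c) + c) + c) = 2 - (((-4*c + 30*d) + c) + c) = 2 - ((-3*c + 30*d) + c) = 2 - (-2*c + 30*d) = 2 + (-30*d + 2*c) = 2 - 30*d + 2*c)
(x + J(-55, -39))*(-1227 + 700) = (-3207 + (2 - 30*(-55) + 2*(-39)))*(-1227 + 700) = (-3207 + (2 + 1650 - 78))*(-527) = (-3207 + 1574)*(-527) = -1633*(-527) = 860591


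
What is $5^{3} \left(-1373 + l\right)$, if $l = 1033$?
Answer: $-42500$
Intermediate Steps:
$5^{3} \left(-1373 + l\right) = 5^{3} \left(-1373 + 1033\right) = 125 \left(-340\right) = -42500$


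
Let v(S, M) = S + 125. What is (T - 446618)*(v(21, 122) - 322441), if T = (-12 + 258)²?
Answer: 124438744090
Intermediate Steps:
v(S, M) = 125 + S
T = 60516 (T = 246² = 60516)
(T - 446618)*(v(21, 122) - 322441) = (60516 - 446618)*((125 + 21) - 322441) = -386102*(146 - 322441) = -386102*(-322295) = 124438744090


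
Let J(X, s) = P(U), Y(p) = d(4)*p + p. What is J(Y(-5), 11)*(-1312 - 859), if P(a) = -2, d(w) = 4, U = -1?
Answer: 4342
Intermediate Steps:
Y(p) = 5*p (Y(p) = 4*p + p = 5*p)
J(X, s) = -2
J(Y(-5), 11)*(-1312 - 859) = -2*(-1312 - 859) = -2*(-2171) = 4342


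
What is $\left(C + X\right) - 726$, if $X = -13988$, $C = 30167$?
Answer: $15453$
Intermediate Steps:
$\left(C + X\right) - 726 = \left(30167 - 13988\right) - 726 = 16179 - 726 = 15453$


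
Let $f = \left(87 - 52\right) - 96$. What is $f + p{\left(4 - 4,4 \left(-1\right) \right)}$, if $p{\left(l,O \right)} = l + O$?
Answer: $-65$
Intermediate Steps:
$f = -61$ ($f = 35 - 96 = -61$)
$p{\left(l,O \right)} = O + l$
$f + p{\left(4 - 4,4 \left(-1\right) \right)} = -61 + \left(4 \left(-1\right) + \left(4 - 4\right)\right) = -61 + \left(-4 + 0\right) = -61 - 4 = -65$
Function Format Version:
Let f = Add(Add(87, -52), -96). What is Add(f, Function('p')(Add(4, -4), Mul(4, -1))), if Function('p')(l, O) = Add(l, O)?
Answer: -65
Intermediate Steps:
f = -61 (f = Add(35, -96) = -61)
Function('p')(l, O) = Add(O, l)
Add(f, Function('p')(Add(4, -4), Mul(4, -1))) = Add(-61, Add(Mul(4, -1), Add(4, -4))) = Add(-61, Add(-4, 0)) = Add(-61, -4) = -65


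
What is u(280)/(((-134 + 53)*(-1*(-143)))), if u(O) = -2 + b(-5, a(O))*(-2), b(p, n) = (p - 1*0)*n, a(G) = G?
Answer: -2798/11583 ≈ -0.24156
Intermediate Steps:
b(p, n) = n*p (b(p, n) = (p + 0)*n = p*n = n*p)
u(O) = -2 + 10*O (u(O) = -2 + (O*(-5))*(-2) = -2 - 5*O*(-2) = -2 + 10*O)
u(280)/(((-134 + 53)*(-1*(-143)))) = (-2 + 10*280)/(((-134 + 53)*(-1*(-143)))) = (-2 + 2800)/((-81*143)) = 2798/(-11583) = 2798*(-1/11583) = -2798/11583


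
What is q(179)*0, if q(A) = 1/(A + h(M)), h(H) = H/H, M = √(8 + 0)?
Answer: 0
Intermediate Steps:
M = 2*√2 (M = √8 = 2*√2 ≈ 2.8284)
h(H) = 1
q(A) = 1/(1 + A) (q(A) = 1/(A + 1) = 1/(1 + A))
q(179)*0 = 0/(1 + 179) = 0/180 = (1/180)*0 = 0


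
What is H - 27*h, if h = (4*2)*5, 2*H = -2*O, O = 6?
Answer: -1086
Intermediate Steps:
H = -6 (H = (-2*6)/2 = (½)*(-12) = -6)
h = 40 (h = 8*5 = 40)
H - 27*h = -6 - 27*40 = -6 - 1080 = -1086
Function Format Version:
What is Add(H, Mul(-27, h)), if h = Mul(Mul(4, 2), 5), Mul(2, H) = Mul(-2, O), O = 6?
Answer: -1086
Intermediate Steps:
H = -6 (H = Mul(Rational(1, 2), Mul(-2, 6)) = Mul(Rational(1, 2), -12) = -6)
h = 40 (h = Mul(8, 5) = 40)
Add(H, Mul(-27, h)) = Add(-6, Mul(-27, 40)) = Add(-6, -1080) = -1086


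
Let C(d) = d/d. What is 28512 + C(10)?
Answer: 28513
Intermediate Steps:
C(d) = 1
28512 + C(10) = 28512 + 1 = 28513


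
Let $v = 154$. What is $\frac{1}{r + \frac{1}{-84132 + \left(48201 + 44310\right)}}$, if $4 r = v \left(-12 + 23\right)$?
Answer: $\frac{16758}{7097015} \approx 0.0023613$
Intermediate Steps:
$r = \frac{847}{2}$ ($r = \frac{154 \left(-12 + 23\right)}{4} = \frac{154 \cdot 11}{4} = \frac{1}{4} \cdot 1694 = \frac{847}{2} \approx 423.5$)
$\frac{1}{r + \frac{1}{-84132 + \left(48201 + 44310\right)}} = \frac{1}{\frac{847}{2} + \frac{1}{-84132 + \left(48201 + 44310\right)}} = \frac{1}{\frac{847}{2} + \frac{1}{-84132 + 92511}} = \frac{1}{\frac{847}{2} + \frac{1}{8379}} = \frac{1}{\frac{7097015}{16758}} = \frac{16758}{7097015}$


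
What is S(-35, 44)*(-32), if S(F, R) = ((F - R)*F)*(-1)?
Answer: 88480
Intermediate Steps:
S(F, R) = -F*(F - R) (S(F, R) = (F*(F - R))*(-1) = -F*(F - R))
S(-35, 44)*(-32) = -35*(44 - 1*(-35))*(-32) = -35*(44 + 35)*(-32) = -35*79*(-32) = -2765*(-32) = 88480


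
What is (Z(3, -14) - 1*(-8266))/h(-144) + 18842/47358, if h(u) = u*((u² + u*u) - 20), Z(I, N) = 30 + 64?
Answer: 778289189/1963083816 ≈ 0.39646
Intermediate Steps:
Z(I, N) = 94
h(u) = u*(-20 + 2*u²) (h(u) = u*((u² + u²) - 20) = u*(2*u² - 20) = u*(-20 + 2*u²))
(Z(3, -14) - 1*(-8266))/h(-144) + 18842/47358 = (94 - 1*(-8266))/((2*(-144)*(-10 + (-144)²))) + 18842/47358 = (94 + 8266)/((2*(-144)*(-10 + 20736))) + 18842*(1/47358) = 8360/((2*(-144)*20726)) + 9421/23679 = 8360/(-5969088) + 9421/23679 = 8360*(-1/5969088) + 9421/23679 = -1045/746136 + 9421/23679 = 778289189/1963083816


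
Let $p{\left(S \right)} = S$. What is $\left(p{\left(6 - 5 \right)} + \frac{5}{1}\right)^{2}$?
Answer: $36$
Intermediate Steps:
$\left(p{\left(6 - 5 \right)} + \frac{5}{1}\right)^{2} = \left(\left(6 - 5\right) + \frac{5}{1}\right)^{2} = \left(1 + 5 \cdot 1\right)^{2} = \left(1 + 5\right)^{2} = 6^{2} = 36$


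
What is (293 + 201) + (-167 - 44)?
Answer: 283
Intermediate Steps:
(293 + 201) + (-167 - 44) = 494 - 211 = 283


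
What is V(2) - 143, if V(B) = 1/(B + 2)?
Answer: -571/4 ≈ -142.75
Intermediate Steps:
V(B) = 1/(2 + B)
V(2) - 143 = 1/(2 + 2) - 143 = 1/4 - 143 = -571/4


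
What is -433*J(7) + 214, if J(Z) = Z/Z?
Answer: -219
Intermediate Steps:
J(Z) = 1
-433*J(7) + 214 = -433*1 + 214 = -433 + 214 = -219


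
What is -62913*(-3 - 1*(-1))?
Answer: 125826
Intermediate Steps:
-62913*(-3 - 1*(-1)) = -62913*(-3 + 1) = -62913*(-2) = 125826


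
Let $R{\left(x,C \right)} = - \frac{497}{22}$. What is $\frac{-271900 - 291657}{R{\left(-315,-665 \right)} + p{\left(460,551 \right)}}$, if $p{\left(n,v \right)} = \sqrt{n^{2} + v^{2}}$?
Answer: $- \frac{6161932238}{249110275} - \frac{272761588 \sqrt{515201}}{249110275} \approx -810.66$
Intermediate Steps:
$R{\left(x,C \right)} = - \frac{497}{22}$ ($R{\left(x,C \right)} = \left(-497\right) \frac{1}{22} = - \frac{497}{22}$)
$\frac{-271900 - 291657}{R{\left(-315,-665 \right)} + p{\left(460,551 \right)}} = \frac{-271900 - 291657}{- \frac{497}{22} + \sqrt{460^{2} + 551^{2}}} = - \frac{563557}{- \frac{497}{22} + \sqrt{211600 + 303601}} = - \frac{563557}{- \frac{497}{22} + \sqrt{515201}}$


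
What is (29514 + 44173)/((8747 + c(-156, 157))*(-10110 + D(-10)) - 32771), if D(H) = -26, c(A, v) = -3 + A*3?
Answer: -73687/83918307 ≈ -0.00087808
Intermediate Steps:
c(A, v) = -3 + 3*A
(29514 + 44173)/((8747 + c(-156, 157))*(-10110 + D(-10)) - 32771) = (29514 + 44173)/((8747 + (-3 + 3*(-156)))*(-10110 - 26) - 32771) = 73687/((8747 + (-3 - 468))*(-10136) - 32771) = 73687/((8747 - 471)*(-10136) - 32771) = 73687/(8276*(-10136) - 32771) = 73687/(-83885536 - 32771) = 73687/(-83918307) = 73687*(-1/83918307) = -73687/83918307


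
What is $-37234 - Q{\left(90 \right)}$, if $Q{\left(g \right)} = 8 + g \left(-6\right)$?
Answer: $-36702$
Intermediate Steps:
$Q{\left(g \right)} = 8 - 6 g$
$-37234 - Q{\left(90 \right)} = -37234 - \left(8 - 540\right) = -37234 - -532 = -37234 + 532 = -36702$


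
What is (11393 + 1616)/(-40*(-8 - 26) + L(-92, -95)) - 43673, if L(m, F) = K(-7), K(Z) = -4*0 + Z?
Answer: -59076560/1353 ≈ -43663.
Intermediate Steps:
K(Z) = Z (K(Z) = 0 + Z = Z)
L(m, F) = -7
(11393 + 1616)/(-40*(-8 - 26) + L(-92, -95)) - 43673 = (11393 + 1616)/(-40*(-8 - 26) - 7) - 43673 = 13009/(-40*(-34) - 7) - 43673 = 13009/(1360 - 7) - 43673 = 13009/1353 - 43673 = -59076560/1353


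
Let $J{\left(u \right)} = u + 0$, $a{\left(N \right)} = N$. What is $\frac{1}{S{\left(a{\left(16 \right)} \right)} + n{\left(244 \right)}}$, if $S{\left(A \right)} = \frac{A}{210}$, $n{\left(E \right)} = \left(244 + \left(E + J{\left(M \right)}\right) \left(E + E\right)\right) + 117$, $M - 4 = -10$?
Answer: $\frac{105}{12233033} \approx 8.5833 \cdot 10^{-6}$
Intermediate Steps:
$M = -6$ ($M = 4 - 10 = -6$)
$J{\left(u \right)} = u$
$n{\left(E \right)} = 361 + 2 E \left(-6 + E\right)$ ($n{\left(E \right)} = \left(244 + \left(E - 6\right) \left(E + E\right)\right) + 117 = \left(244 + \left(-6 + E\right) 2 E\right) + 117 = \left(244 + 2 E \left(-6 + E\right)\right) + 117 = 361 + 2 E \left(-6 + E\right)$)
$S{\left(A \right)} = \frac{A}{210}$ ($S{\left(A \right)} = A \frac{1}{210} = \frac{A}{210}$)
$\frac{1}{S{\left(a{\left(16 \right)} \right)} + n{\left(244 \right)}} = \frac{1}{\frac{1}{210} \cdot 16 + \left(361 - 2928 + 2 \cdot 244^{2}\right)} = \frac{1}{\frac{8}{105} + \left(361 - 2928 + 2 \cdot 59536\right)} = \frac{1}{\frac{8}{105} + \left(361 - 2928 + 119072\right)} = \frac{1}{\frac{8}{105} + 116505} = \frac{1}{\frac{12233033}{105}} = \frac{105}{12233033}$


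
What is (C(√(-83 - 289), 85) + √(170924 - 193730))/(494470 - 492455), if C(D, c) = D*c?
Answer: I*(3*√2534 + 170*√93)/2015 ≈ 0.88855*I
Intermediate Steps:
(C(√(-83 - 289), 85) + √(170924 - 193730))/(494470 - 492455) = (√(-83 - 289)*85 + √(170924 - 193730))/(494470 - 492455) = (√(-372)*85 + √(-22806))/2015 = ((2*I*√93)*85 + 3*I*√2534)*(1/2015) = (170*I*√93 + 3*I*√2534)*(1/2015) = (3*I*√2534 + 170*I*√93)*(1/2015) = 3*I*√2534/2015 + 34*I*√93/403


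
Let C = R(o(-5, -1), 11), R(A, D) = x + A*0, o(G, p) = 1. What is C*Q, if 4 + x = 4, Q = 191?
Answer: 0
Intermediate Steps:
x = 0 (x = -4 + 4 = 0)
R(A, D) = 0 (R(A, D) = 0 + A*0 = 0 + 0 = 0)
C = 0
C*Q = 0*191 = 0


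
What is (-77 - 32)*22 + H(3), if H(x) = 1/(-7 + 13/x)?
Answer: -19187/8 ≈ -2398.4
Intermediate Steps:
(-77 - 32)*22 + H(3) = (-77 - 32)*22 - 1*3/(-13 + 7*3) = -109*22 - 1*3/(-13 + 21) = -2398 - 1*3/8 = -2398 - 1*3*1/8 = -2398 - 3/8 = -19187/8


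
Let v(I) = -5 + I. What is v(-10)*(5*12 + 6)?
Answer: -990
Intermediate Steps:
v(-10)*(5*12 + 6) = (-5 - 10)*(5*12 + 6) = -15*(60 + 6) = -15*66 = -990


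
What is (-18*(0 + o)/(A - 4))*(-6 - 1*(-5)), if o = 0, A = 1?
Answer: 0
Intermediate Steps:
(-18*(0 + o)/(A - 4))*(-6 - 1*(-5)) = (-18*(0 + 0)/(1 - 4))*(-6 - 1*(-5)) = (-0/(-3))*(-6 + 5) = -0*(-1)/3*(-1) = -18*0*(-1) = 0*(-1) = 0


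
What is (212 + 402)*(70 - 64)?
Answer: 3684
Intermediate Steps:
(212 + 402)*(70 - 64) = 614*6 = 3684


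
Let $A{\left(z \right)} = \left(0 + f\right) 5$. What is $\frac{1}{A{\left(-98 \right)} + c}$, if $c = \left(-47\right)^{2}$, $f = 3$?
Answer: $\frac{1}{2224} \approx 0.00044964$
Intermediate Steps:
$c = 2209$
$A{\left(z \right)} = 15$ ($A{\left(z \right)} = \left(0 + 3\right) 5 = 3 \cdot 5 = 15$)
$\frac{1}{A{\left(-98 \right)} + c} = \frac{1}{15 + 2209} = \frac{1}{2224}$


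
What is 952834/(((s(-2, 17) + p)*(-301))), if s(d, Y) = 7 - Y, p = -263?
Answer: 952834/82173 ≈ 11.595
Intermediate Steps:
952834/(((s(-2, 17) + p)*(-301))) = 952834/((((7 - 1*17) - 263)*(-301))) = 952834/((((7 - 17) - 263)*(-301))) = 952834/(((-10 - 263)*(-301))) = 952834/((-273*(-301))) = 952834/82173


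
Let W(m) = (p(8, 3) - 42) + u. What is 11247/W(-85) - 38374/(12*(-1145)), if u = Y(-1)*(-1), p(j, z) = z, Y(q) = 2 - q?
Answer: -6371753/24045 ≈ -264.99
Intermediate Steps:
u = -3 (u = (2 - 1*(-1))*(-1) = (2 + 1)*(-1) = 3*(-1) = -3)
W(m) = -42 (W(m) = (3 - 42) - 3 = -39 - 3 = -42)
11247/W(-85) - 38374/(12*(-1145)) = 11247/(-42) - 38374/(12*(-1145)) = 11247*(-1/42) - 38374/(-13740) = -3749/14 - 38374*(-1/13740) = -3749/14 + 19187/6870 = -6371753/24045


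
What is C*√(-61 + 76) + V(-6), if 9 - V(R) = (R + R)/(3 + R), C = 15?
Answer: 5 + 15*√15 ≈ 63.095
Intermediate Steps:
V(R) = 9 - 2*R/(3 + R) (V(R) = 9 - (R + R)/(3 + R) = 9 - 2*R/(3 + R))
C*√(-61 + 76) + V(-6) = 15*√(-61 + 76) + (27 + 7*(-6))/(3 - 6) = 15*√15 + (27 - 42)/(-3) = 15*√15 - ⅓*(-15) = 15*√15 + 5 = 5 + 15*√15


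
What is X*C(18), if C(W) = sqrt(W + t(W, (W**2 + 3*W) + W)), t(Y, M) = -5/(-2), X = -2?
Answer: -sqrt(82) ≈ -9.0554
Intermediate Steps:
t(Y, M) = 5/2 (t(Y, M) = -5*(-1/2) = 5/2)
C(W) = sqrt(5/2 + W) (C(W) = sqrt(W + 5/2) = sqrt(5/2 + W))
X*C(18) = -sqrt(10 + 4*18) = -sqrt(10 + 72) = -sqrt(82)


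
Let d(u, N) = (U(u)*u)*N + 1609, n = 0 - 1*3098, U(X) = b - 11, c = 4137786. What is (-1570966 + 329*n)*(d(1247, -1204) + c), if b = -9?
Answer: -88500038218240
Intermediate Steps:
U(X) = -20 (U(X) = -9 - 11 = -20)
n = -3098 (n = 0 - 3098 = -3098)
d(u, N) = 1609 - 20*N*u (d(u, N) = (-20*u)*N + 1609 = -20*N*u + 1609 = 1609 - 20*N*u)
(-1570966 + 329*n)*(d(1247, -1204) + c) = (-1570966 + 329*(-3098))*((1609 - 20*(-1204)*1247) + 4137786) = (-1570966 - 1019242)*((1609 + 30027760) + 4137786) = -2590208*(30029369 + 4137786) = -2590208*34167155 = -88500038218240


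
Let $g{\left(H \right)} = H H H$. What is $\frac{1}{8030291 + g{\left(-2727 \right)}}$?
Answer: $- \frac{1}{20271384292} \approx -4.9331 \cdot 10^{-11}$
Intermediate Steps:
$g{\left(H \right)} = H^{3}$ ($g{\left(H \right)} = H^{2} H = H^{3}$)
$\frac{1}{8030291 + g{\left(-2727 \right)}} = \frac{1}{8030291 + \left(-2727\right)^{3}} = \frac{1}{8030291 - 20279414583} = \frac{1}{-20271384292} = - \frac{1}{20271384292}$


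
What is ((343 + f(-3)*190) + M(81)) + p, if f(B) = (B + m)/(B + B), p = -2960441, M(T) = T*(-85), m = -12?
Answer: -2966508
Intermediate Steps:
M(T) = -85*T
f(B) = (-12 + B)/(2*B) (f(B) = (B - 12)/(B + B) = (-12 + B)/((2*B)) = (-12 + B)*(1/(2*B)) = (-12 + B)/(2*B))
((343 + f(-3)*190) + M(81)) + p = ((343 + ((½)*(-12 - 3)/(-3))*190) - 85*81) - 2960441 = ((343 + ((½)*(-⅓)*(-15))*190) - 6885) - 2960441 = ((343 + (5/2)*190) - 6885) - 2960441 = ((343 + 475) - 6885) - 2960441 = (818 - 6885) - 2960441 = -6067 - 2960441 = -2966508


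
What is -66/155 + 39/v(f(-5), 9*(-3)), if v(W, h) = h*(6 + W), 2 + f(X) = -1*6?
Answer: 827/2790 ≈ 0.29642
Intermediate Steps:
f(X) = -8 (f(X) = -2 - 1*6 = -2 - 6 = -8)
-66/155 + 39/v(f(-5), 9*(-3)) = -66/155 + 39/(((9*(-3))*(6 - 8))) = -66*1/155 + 39/((-27*(-2))) = -66/155 + 39/54 = -66/155 + 39*(1/54) = -66/155 + 13/18 = 827/2790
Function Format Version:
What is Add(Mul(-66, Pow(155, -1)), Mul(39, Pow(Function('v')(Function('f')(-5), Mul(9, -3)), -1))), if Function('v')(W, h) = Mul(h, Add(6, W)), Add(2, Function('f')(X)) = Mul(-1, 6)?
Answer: Rational(827, 2790) ≈ 0.29642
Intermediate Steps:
Function('f')(X) = -8 (Function('f')(X) = Add(-2, Mul(-1, 6)) = Add(-2, -6) = -8)
Add(Mul(-66, Pow(155, -1)), Mul(39, Pow(Function('v')(Function('f')(-5), Mul(9, -3)), -1))) = Add(Mul(-66, Pow(155, -1)), Mul(39, Pow(Mul(Mul(9, -3), Add(6, -8)), -1))) = Add(Mul(-66, Rational(1, 155)), Mul(39, Pow(Mul(-27, -2), -1))) = Add(Rational(-66, 155), Mul(39, Pow(54, -1))) = Add(Rational(-66, 155), Mul(39, Rational(1, 54))) = Add(Rational(-66, 155), Rational(13, 18)) = Rational(827, 2790)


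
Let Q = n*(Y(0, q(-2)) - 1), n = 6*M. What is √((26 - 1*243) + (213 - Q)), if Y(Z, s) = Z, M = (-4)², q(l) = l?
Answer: 2*√23 ≈ 9.5917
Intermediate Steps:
M = 16
n = 96 (n = 6*16 = 96)
Q = -96 (Q = 96*(0 - 1) = 96*(-1) = -96)
√((26 - 1*243) + (213 - Q)) = √((26 - 1*243) + (213 - 1*(-96))) = √((26 - 243) + (213 + 96)) = √(-217 + 309) = √92 = 2*√23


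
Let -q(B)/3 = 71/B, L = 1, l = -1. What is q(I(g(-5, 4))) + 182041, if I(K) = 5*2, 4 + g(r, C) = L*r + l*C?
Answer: 1820197/10 ≈ 1.8202e+5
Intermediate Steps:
g(r, C) = -4 + r - C (g(r, C) = -4 + (1*r - C) = -4 + (r - C) = -4 + r - C)
I(K) = 10
q(B) = -213/B
q(I(g(-5, 4))) + 182041 = -213/10 + 182041 = 1820197/10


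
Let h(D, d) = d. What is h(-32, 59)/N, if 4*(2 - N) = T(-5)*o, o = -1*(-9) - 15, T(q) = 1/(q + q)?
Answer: 1180/37 ≈ 31.892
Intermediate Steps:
T(q) = 1/(2*q)
o = -6 (o = 9 - 15 = -6)
N = 37/20 (N = 2 - (1/2)/(-5)*(-6)/4 = 2 - (1/2)*(-1/5)*(-6)/4 = 2 - (-1)*(-6)/40 = 2 - 1/4*3/5 = 2 - 3/20 = 37/20 ≈ 1.8500)
h(-32, 59)/N = 59/(37/20) = 59*(20/37) = 1180/37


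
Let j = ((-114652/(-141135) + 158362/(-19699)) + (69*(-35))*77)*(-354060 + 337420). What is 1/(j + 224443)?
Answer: 556043673/1720752710103330755 ≈ 3.2314e-10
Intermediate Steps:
j = 1720627909993231616/556043673 (j = ((-114652*(-1/141135) + 158362*(-1/19699)) - 2415*77)*(-16640) = ((114652/141135 - 158362/19699) - 185955)*(-16640) = (-20091891122/2780218365 - 185955)*(-16640) = -517015597954697/2780218365*(-16640) = 1720627909993231616/556043673 ≈ 3.0944e+9)
1/(j + 224443) = 1/(1720627909993231616/556043673 + 224443) = 1/(1720752710103330755/556043673) = 556043673/1720752710103330755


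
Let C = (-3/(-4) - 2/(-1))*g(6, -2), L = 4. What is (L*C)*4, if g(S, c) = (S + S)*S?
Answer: 3168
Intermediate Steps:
g(S, c) = 2*S² (g(S, c) = (2*S)*S = 2*S²)
C = 198 (C = (-3/(-4) - 2/(-1))*(2*6²) = (-3*(-¼) - 2*(-1))*(2*36) = (¾ + 2)*72 = (11/4)*72 = 198)
(L*C)*4 = (4*198)*4 = 792*4 = 3168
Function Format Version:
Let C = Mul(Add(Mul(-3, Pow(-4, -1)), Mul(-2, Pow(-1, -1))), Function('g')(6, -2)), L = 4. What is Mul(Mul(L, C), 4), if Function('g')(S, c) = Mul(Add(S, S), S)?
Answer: 3168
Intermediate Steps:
Function('g')(S, c) = Mul(2, Pow(S, 2)) (Function('g')(S, c) = Mul(Mul(2, S), S) = Mul(2, Pow(S, 2)))
C = 198 (C = Mul(Add(Mul(-3, Pow(-4, -1)), Mul(-2, Pow(-1, -1))), Mul(2, Pow(6, 2))) = Mul(Add(Mul(-3, Rational(-1, 4)), Mul(-2, -1)), Mul(2, 36)) = Mul(Add(Rational(3, 4), 2), 72) = Mul(Rational(11, 4), 72) = 198)
Mul(Mul(L, C), 4) = Mul(Mul(4, 198), 4) = Mul(792, 4) = 3168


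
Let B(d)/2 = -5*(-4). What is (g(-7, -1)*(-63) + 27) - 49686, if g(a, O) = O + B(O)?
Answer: -52116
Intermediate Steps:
B(d) = 40 (B(d) = 2*(-5*(-4)) = 2*20 = 40)
g(a, O) = 40 + O (g(a, O) = O + 40 = 40 + O)
(g(-7, -1)*(-63) + 27) - 49686 = ((40 - 1)*(-63) + 27) - 49686 = (39*(-63) + 27) - 49686 = (-2457 + 27) - 49686 = -2430 - 49686 = -52116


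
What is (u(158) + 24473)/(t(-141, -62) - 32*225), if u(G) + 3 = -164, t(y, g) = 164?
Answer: -12153/3518 ≈ -3.4545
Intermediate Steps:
u(G) = -167 (u(G) = -3 - 164 = -167)
(u(158) + 24473)/(t(-141, -62) - 32*225) = (-167 + 24473)/(164 - 32*225) = 24306/(164 - 7200) = 24306/(-7036) = 24306*(-1/7036) = -12153/3518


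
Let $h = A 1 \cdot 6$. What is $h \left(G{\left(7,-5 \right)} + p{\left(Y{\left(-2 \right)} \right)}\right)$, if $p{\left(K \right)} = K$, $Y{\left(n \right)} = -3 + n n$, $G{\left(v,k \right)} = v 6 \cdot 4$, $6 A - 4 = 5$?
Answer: $1521$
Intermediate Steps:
$A = \frac{3}{2}$ ($A = \frac{2}{3} + \frac{1}{6} \cdot 5 = \frac{2}{3} + \frac{5}{6} = \frac{3}{2} \approx 1.5$)
$G{\left(v,k \right)} = 24 v$ ($G{\left(v,k \right)} = 6 v 4 = 24 v$)
$Y{\left(n \right)} = -3 + n^{2}$
$h = 9$ ($h = \frac{3}{2} \cdot 1 \cdot 6 = \frac{3}{2} \cdot 6 = 9$)
$h \left(G{\left(7,-5 \right)} + p{\left(Y{\left(-2 \right)} \right)}\right) = 9 \left(24 \cdot 7 - \left(3 - \left(-2\right)^{2}\right)\right) = 9 \left(168 + \left(-3 + 4\right)\right) = 9 \left(168 + 1\right) = 9 \cdot 169 = 1521$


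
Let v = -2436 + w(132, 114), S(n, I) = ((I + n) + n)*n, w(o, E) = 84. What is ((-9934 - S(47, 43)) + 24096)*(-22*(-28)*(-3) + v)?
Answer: -32436600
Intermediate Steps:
S(n, I) = n*(I + 2*n) (S(n, I) = (I + 2*n)*n = n*(I + 2*n))
v = -2352 (v = -2436 + 84 = -2352)
((-9934 - S(47, 43)) + 24096)*(-22*(-28)*(-3) + v) = ((-9934 - 47*(43 + 2*47)) + 24096)*(-22*(-28)*(-3) - 2352) = ((-9934 - 47*(43 + 94)) + 24096)*(616*(-3) - 2352) = ((-9934 - 47*137) + 24096)*(-1848 - 2352) = ((-9934 - 1*6439) + 24096)*(-4200) = ((-9934 - 6439) + 24096)*(-4200) = (-16373 + 24096)*(-4200) = 7723*(-4200) = -32436600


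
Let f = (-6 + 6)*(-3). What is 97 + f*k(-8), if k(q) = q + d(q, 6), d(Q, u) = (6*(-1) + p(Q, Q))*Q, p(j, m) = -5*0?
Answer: 97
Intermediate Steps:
p(j, m) = 0
d(Q, u) = -6*Q (d(Q, u) = (6*(-1) + 0)*Q = (-6 + 0)*Q = -6*Q)
k(q) = -5*q (k(q) = q - 6*q = -5*q)
f = 0 (f = 0*(-3) = 0)
97 + f*k(-8) = 97 + 0*(-5*(-8)) = 97 + 0*40 = 97 + 0 = 97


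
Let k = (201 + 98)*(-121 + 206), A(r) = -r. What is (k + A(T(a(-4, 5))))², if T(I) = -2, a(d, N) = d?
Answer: 646023889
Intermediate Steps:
k = 25415 (k = 299*85 = 25415)
(k + A(T(a(-4, 5))))² = (25415 - 1*(-2))² = (25415 + 2)² = 25417² = 646023889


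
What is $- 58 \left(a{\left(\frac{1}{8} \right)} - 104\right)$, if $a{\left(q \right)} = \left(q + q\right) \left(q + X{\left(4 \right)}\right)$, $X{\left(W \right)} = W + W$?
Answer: $\frac{94627}{16} \approx 5914.2$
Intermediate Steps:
$X{\left(W \right)} = 2 W$
$a{\left(q \right)} = 2 q \left(8 + q\right)$ ($a{\left(q \right)} = \left(q + q\right) \left(q + 2 \cdot 4\right) = 2 q \left(q + 8\right) = 2 q \left(8 + q\right)$)
$- 58 \left(a{\left(\frac{1}{8} \right)} - 104\right) = - 58 \left(\frac{2 \left(8 + \frac{1}{8}\right)}{8} - 104\right) = - 58 \left(2 \cdot \frac{1}{8} \left(8 + \frac{1}{8}\right) - 104\right) = - 58 \left(2 \cdot \frac{1}{8} \cdot \frac{65}{8} - 104\right) = - 58 \left(\frac{65}{32} - 104\right) = \left(-58\right) \left(- \frac{3263}{32}\right) = \frac{94627}{16}$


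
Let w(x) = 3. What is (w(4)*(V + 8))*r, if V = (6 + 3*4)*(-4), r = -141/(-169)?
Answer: -27072/169 ≈ -160.19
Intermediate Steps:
r = 141/169 (r = -141*(-1/169) = 141/169 ≈ 0.83432)
V = -72 (V = (6 + 12)*(-4) = 18*(-4) = -72)
(w(4)*(V + 8))*r = (3*(-72 + 8))*(141/169) = (3*(-64))*(141/169) = -192*141/169 = -27072/169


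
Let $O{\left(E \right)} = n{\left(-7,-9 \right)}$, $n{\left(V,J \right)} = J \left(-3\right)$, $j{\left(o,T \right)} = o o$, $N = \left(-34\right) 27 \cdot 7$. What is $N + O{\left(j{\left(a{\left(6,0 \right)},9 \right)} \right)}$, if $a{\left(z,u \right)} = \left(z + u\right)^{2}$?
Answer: $-6399$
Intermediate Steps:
$N = -6426$ ($N = \left(-918\right) 7 = -6426$)
$a{\left(z,u \right)} = \left(u + z\right)^{2}$
$j{\left(o,T \right)} = o^{2}$
$n{\left(V,J \right)} = - 3 J$
$O{\left(E \right)} = 27$ ($O{\left(E \right)} = \left(-3\right) \left(-9\right) = 27$)
$N + O{\left(j{\left(a{\left(6,0 \right)},9 \right)} \right)} = -6426 + 27 = -6399$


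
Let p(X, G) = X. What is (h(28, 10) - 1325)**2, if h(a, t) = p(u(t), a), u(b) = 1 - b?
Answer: 1779556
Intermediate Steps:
h(a, t) = 1 - t
(h(28, 10) - 1325)**2 = ((1 - 1*10) - 1325)**2 = ((1 - 10) - 1325)**2 = (-9 - 1325)**2 = (-1334)**2 = 1779556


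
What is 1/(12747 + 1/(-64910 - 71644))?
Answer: 136554/1740653837 ≈ 7.8450e-5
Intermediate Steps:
1/(12747 + 1/(-64910 - 71644)) = 1/(12747 + 1/(-136554)) = 1/(12747 - 1/136554) = 1/(1740653837/136554) = 136554/1740653837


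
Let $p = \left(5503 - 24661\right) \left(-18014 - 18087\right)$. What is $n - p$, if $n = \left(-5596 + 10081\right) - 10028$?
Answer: $-691628501$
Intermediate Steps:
$n = -5543$ ($n = 4485 - 10028 = -5543$)
$p = 691622958$ ($p = \left(-19158\right) \left(-36101\right) = 691622958$)
$n - p = -5543 - 691622958 = -691628501$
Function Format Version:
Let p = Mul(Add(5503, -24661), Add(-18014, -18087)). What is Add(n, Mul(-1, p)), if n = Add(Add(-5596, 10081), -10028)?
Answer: -691628501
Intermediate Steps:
n = -5543 (n = Add(4485, -10028) = -5543)
p = 691622958 (p = Mul(-19158, -36101) = 691622958)
Add(n, Mul(-1, p)) = Add(-5543, Mul(-1, 691622958)) = Add(-5543, -691622958) = -691628501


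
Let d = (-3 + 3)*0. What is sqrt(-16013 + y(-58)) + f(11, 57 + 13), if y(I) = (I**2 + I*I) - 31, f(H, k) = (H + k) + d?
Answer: 81 + 2*I*sqrt(2329) ≈ 81.0 + 96.519*I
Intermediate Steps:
d = 0 (d = 0*0 = 0)
f(H, k) = H + k (f(H, k) = (H + k) + 0 = H + k)
y(I) = -31 + 2*I**2 (y(I) = (I**2 + I**2) - 31 = 2*I**2 - 31 = -31 + 2*I**2)
sqrt(-16013 + y(-58)) + f(11, 57 + 13) = sqrt(-16013 + (-31 + 2*(-58)**2)) + (11 + (57 + 13)) = sqrt(-16013 + (-31 + 2*3364)) + (11 + 70) = sqrt(-16013 + (-31 + 6728)) + 81 = sqrt(-16013 + 6697) + 81 = sqrt(-9316) + 81 = 2*I*sqrt(2329) + 81 = 81 + 2*I*sqrt(2329)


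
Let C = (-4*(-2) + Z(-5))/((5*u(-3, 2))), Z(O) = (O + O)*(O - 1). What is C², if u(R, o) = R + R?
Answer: 1156/225 ≈ 5.1378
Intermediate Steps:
Z(O) = 2*O*(-1 + O) (Z(O) = (2*O)*(-1 + O) = 2*O*(-1 + O))
u(R, o) = 2*R
C = -34/15 (C = (-4*(-2) + 2*(-5)*(-1 - 5))/((5*(2*(-3)))) = (8 + 2*(-5)*(-6))/((5*(-6))) = (8 + 60)/(-30) = 68*(-1/30) = -34/15 ≈ -2.2667)
C² = (-34/15)² = 1156/225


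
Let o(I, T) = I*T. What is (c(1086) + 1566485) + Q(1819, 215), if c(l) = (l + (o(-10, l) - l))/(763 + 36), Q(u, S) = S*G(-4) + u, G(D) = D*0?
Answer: 1253064036/799 ≈ 1.5683e+6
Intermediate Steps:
G(D) = 0
Q(u, S) = u (Q(u, S) = S*0 + u = 0 + u = u)
c(l) = -10*l/799 (c(l) = (l + (-10*l - l))/(763 + 36) = (l - 11*l)/799 = -10*l*(1/799) = -10*l/799)
(c(1086) + 1566485) + Q(1819, 215) = (-10/799*1086 + 1566485) + 1819 = (-10860/799 + 1566485) + 1819 = 1251610655/799 + 1819 = 1253064036/799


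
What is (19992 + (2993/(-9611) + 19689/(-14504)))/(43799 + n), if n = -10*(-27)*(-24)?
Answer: 398087293571/743170267448 ≈ 0.53566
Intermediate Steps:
n = -6480 (n = 270*(-24) = -6480)
(19992 + (2993/(-9611) + 19689/(-14504)))/(43799 + n) = (19992 + (2993/(-9611) + 19689/(-14504)))/(43799 - 6480) = (19992 + (2993*(-1/9611) + 19689*(-1/14504)))/37319 = (19992 + (-2993/9611 - 19689/14504))*(1/37319) = (19992 - 33234493/19913992)*(1/37319) = (398087293571/19913992)*(1/37319) = 398087293571/743170267448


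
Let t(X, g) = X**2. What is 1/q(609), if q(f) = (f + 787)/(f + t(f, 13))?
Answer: 185745/698 ≈ 266.11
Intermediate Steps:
q(f) = (787 + f)/(f + f**2) (q(f) = (f + 787)/(f + f**2) = (787 + f)/(f + f**2))
1/q(609) = 1/((787 + 609)/(609*(1 + 609))) = 1/((1/609)*1396/610) = 1/((1/609)*(1/610)*1396) = 1/(698/185745) = 185745/698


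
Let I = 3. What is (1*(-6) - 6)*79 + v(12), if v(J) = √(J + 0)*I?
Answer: -948 + 6*√3 ≈ -937.61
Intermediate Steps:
v(J) = 3*√J (v(J) = √(J + 0)*3 = √J*3 = 3*√J)
(1*(-6) - 6)*79 + v(12) = (1*(-6) - 6)*79 + 3*√12 = (-6 - 6)*79 + 3*(2*√3) = -12*79 + 6*√3 = -948 + 6*√3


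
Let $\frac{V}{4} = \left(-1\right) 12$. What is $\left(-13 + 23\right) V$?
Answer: $-480$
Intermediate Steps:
$V = -48$ ($V = 4 \left(\left(-1\right) 12\right) = 4 \left(-12\right) = -48$)
$\left(-13 + 23\right) V = \left(-13 + 23\right) \left(-48\right) = 10 \left(-48\right) = -480$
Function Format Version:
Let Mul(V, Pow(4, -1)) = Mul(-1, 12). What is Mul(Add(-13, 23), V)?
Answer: -480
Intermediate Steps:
V = -48 (V = Mul(4, Mul(-1, 12)) = Mul(4, -12) = -48)
Mul(Add(-13, 23), V) = Mul(Add(-13, 23), -48) = Mul(10, -48) = -480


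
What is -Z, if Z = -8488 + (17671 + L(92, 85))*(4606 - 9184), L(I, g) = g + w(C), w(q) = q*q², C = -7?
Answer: 79725202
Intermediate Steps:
w(q) = q³
L(I, g) = -343 + g (L(I, g) = g + (-7)³ = g - 343 = -343 + g)
Z = -79725202 (Z = -8488 + (17671 + (-343 + 85))*(4606 - 9184) = -8488 + (17671 - 258)*(-4578) = -8488 + 17413*(-4578) = -8488 - 79716714 = -79725202)
-Z = -1*(-79725202) = 79725202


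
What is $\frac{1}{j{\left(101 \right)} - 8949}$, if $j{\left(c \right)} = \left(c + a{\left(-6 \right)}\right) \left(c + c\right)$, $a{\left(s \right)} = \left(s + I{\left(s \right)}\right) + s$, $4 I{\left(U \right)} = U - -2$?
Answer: $\frac{1}{8827} \approx 0.00011329$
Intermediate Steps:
$I{\left(U \right)} = \frac{1}{2} + \frac{U}{4}$ ($I{\left(U \right)} = \frac{U - -2}{4} = \frac{U + 2}{4} = \frac{2 + U}{4} = \frac{1}{2} + \frac{U}{4}$)
$a{\left(s \right)} = \frac{1}{2} + \frac{9 s}{4}$ ($a{\left(s \right)} = \left(s + \left(\frac{1}{2} + \frac{s}{4}\right)\right) + s = \left(\frac{1}{2} + \frac{5 s}{4}\right) + s = \frac{1}{2} + \frac{9 s}{4}$)
$j{\left(c \right)} = 2 c \left(-13 + c\right)$ ($j{\left(c \right)} = \left(c + \left(\frac{1}{2} + \frac{9}{4} \left(-6\right)\right)\right) \left(c + c\right) = \left(c + \left(\frac{1}{2} - \frac{27}{2}\right)\right) 2 c = \left(c - 13\right) 2 c = \left(-13 + c\right) 2 c = 2 c \left(-13 + c\right)$)
$\frac{1}{j{\left(101 \right)} - 8949} = \frac{1}{2 \cdot 101 \left(-13 + 101\right) - 8949} = \frac{1}{2 \cdot 101 \cdot 88 - 8949} = \frac{1}{17776 - 8949} = \frac{1}{8827}$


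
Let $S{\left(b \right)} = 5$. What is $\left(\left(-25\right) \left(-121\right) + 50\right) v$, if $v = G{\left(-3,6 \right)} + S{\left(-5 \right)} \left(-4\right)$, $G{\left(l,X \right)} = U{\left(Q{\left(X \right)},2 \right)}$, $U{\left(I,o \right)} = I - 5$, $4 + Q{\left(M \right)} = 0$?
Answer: $-89175$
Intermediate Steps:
$Q{\left(M \right)} = -4$ ($Q{\left(M \right)} = -4 + 0 = -4$)
$U{\left(I,o \right)} = -5 + I$ ($U{\left(I,o \right)} = I - 5 = -5 + I$)
$G{\left(l,X \right)} = -9$ ($G{\left(l,X \right)} = -5 - 4 = -9$)
$v = -29$ ($v = -9 + 5 \left(-4\right) = -9 - 20 = -29$)
$\left(\left(-25\right) \left(-121\right) + 50\right) v = \left(\left(-25\right) \left(-121\right) + 50\right) \left(-29\right) = \left(3025 + 50\right) \left(-29\right) = 3075 \left(-29\right) = -89175$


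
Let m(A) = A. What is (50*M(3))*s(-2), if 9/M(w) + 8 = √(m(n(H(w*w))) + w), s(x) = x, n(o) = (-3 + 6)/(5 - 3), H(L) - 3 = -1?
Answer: 14400/119 + 2700*√2/119 ≈ 153.10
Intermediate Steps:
H(L) = 2 (H(L) = 3 - 1 = 2)
n(o) = 3/2
M(w) = 9/(-8 + √(3/2 + w))
(50*M(3))*s(-2) = (50*(18/(-16 + √2*√(3 + 2*3))))*(-2) = (50*(18/(-16 + √2*√(3 + 6))))*(-2) = (50*(18/(-16 + √2*√9)))*(-2) = (50*(18/(-16 + √2*3)))*(-2) = (50*(18/(-16 + 3*√2)))*(-2) = (900/(-16 + 3*√2))*(-2) = -1800/(-16 + 3*√2)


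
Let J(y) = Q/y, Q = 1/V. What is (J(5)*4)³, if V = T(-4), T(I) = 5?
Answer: 64/15625 ≈ 0.0040960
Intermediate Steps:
V = 5
Q = ⅕ (Q = 1/5 = ⅕ ≈ 0.20000)
J(y) = 1/(5*y)
(J(5)*4)³ = (((⅕)/5)*4)³ = (((⅕)*(⅕))*4)³ = ((1/25)*4)³ = (4/25)³ = 64/15625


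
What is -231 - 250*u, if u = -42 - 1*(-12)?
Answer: 7269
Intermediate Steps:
u = -30 (u = -42 + 12 = -30)
-231 - 250*u = -231 - 250*(-30) = -231 + 7500 = 7269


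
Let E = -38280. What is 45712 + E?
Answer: 7432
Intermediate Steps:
45712 + E = 45712 - 38280 = 7432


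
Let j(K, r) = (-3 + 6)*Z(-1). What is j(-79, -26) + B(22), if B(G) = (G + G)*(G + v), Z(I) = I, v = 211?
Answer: 10249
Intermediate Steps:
B(G) = 2*G*(211 + G) (B(G) = (G + G)*(G + 211) = (2*G)*(211 + G) = 2*G*(211 + G))
j(K, r) = -3 (j(K, r) = (-3 + 6)*(-1) = 3*(-1) = -3)
j(-79, -26) + B(22) = -3 + 2*22*(211 + 22) = -3 + 2*22*233 = -3 + 10252 = 10249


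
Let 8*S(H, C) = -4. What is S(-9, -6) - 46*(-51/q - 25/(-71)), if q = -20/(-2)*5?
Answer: 107291/3550 ≈ 30.223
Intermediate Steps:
q = 50 (q = -20*(-1)/2*5 = -4*(-5/2)*5 = 10*5 = 50)
S(H, C) = -½ (S(H, C) = (⅛)*(-4) = -½)
S(-9, -6) - 46*(-51/q - 25/(-71)) = -½ - 46*(-51/50 - 25/(-71)) = -½ - 46*(-51*1/50 - 25*(-1/71)) = -½ - 46*(-51/50 + 25/71) = -½ - 46*(-2371/3550) = -½ + 54533/1775 = 107291/3550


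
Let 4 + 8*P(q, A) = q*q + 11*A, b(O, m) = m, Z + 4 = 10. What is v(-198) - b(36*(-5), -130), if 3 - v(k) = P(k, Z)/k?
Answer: 124969/792 ≈ 157.79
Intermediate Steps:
Z = 6 (Z = -4 + 10 = 6)
P(q, A) = -½ + q²/8 + 11*A/8 (P(q, A) = -½ + (q*q + 11*A)/8 = -½ + (q² + 11*A)/8 = -½ + (q²/8 + 11*A/8) = -½ + q²/8 + 11*A/8)
v(k) = 3 - (31/4 + k²/8)/k (v(k) = 3 - (-½ + k²/8 + (11/8)*6)/k = 3 - (-½ + k²/8 + 33/4)/k = 3 - (31/4 + k²/8)/k)
v(-198) - b(36*(-5), -130) = (3 - 31/4/(-198) - ⅛*(-198)) - 1*(-130) = (3 - 31/4*(-1/198) + 99/4) + 130 = (3 + 31/792 + 99/4) + 130 = 22009/792 + 130 = 124969/792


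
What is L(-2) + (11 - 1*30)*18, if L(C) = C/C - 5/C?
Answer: -677/2 ≈ -338.50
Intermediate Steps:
L(C) = 1 - 5/C
L(-2) + (11 - 1*30)*18 = (-5 - 2)/(-2) + (11 - 1*30)*18 = -1/2*(-7) + (11 - 30)*18 = 7/2 - 19*18 = 7/2 - 342 = -677/2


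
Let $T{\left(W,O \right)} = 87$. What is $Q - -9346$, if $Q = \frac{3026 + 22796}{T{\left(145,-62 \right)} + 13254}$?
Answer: $\frac{124710808}{13341} \approx 9347.9$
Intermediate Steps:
$Q = \frac{25822}{13341}$ ($Q = \frac{3026 + 22796}{87 + 13254} = \frac{25822}{13341} \approx 1.9355$)
$Q - -9346 = \frac{25822}{13341} - -9346 = \frac{25822}{13341} + 9346 = \frac{124710808}{13341}$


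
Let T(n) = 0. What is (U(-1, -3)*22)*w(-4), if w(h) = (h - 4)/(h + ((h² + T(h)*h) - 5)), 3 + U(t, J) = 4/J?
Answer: 2288/21 ≈ 108.95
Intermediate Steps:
U(t, J) = -3 + 4/J
w(h) = (-4 + h)/(-5 + h + h²) (w(h) = (h - 4)/(h + ((h² + 0*h) - 5)) = (-4 + h)/(h + ((h² + 0) - 5)) = (-4 + h)/(h + (h² - 5)) = (-4 + h)/(h + (-5 + h²)) = (-4 + h)/(-5 + h + h²))
(U(-1, -3)*22)*w(-4) = ((-3 + 4/(-3))*22)*((-4 - 4)/(-5 - 4 + (-4)²)) = ((-3 + 4*(-⅓))*22)*(-8/(-5 - 4 + 16)) = ((-3 - 4/3)*22)*(-8/7) = (-13/3*22)*((⅐)*(-8)) = -286/3*(-8/7) = 2288/21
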